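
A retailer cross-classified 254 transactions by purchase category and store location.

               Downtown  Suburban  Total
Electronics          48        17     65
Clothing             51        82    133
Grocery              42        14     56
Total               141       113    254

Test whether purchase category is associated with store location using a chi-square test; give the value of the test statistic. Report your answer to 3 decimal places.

33.329

Grand total N = 254.
Expected counts (row total × column total / N):
  Electronics, Downtown: 65×141/254 = 36.0827
  Electronics, Suburban: 65×113/254 = 28.9173
  Clothing, Downtown: 133×141/254 = 73.8307
  Clothing, Suburban: 133×113/254 = 59.1693
  Grocery, Downtown: 56×141/254 = 31.0866
  Grocery, Suburban: 56×113/254 = 24.9134
Contributions (O − E)²/E:
  (48 − 36.0827)²/36.0827 = 3.9360
  (17 − 28.9173)²/28.9173 = 4.9113
  (51 − 73.8307)²/73.8307 = 7.0599
  (82 − 59.1693)²/59.1693 = 8.8093
  (42 − 31.0866)²/31.0866 = 3.8313
  (14 − 24.9134)²/24.9134 = 4.7807
χ² = 3.9360 + 4.9113 + 7.0599 + 8.8093 + 3.8313 + 4.7807 = 33.329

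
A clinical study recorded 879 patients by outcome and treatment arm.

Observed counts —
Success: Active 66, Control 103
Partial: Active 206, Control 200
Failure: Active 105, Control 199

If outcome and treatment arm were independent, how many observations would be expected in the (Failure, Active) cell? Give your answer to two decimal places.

130.38

Row total (Failure) = 304; column total (Active) = 377; grand total N = 879.
Expected count = (row total × column total) / N = 304 × 377 / 879 = 130.38.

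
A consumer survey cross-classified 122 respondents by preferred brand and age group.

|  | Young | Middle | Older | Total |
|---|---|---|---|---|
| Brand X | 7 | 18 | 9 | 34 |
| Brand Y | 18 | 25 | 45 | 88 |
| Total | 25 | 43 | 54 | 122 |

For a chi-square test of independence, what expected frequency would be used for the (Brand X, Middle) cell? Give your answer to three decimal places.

Row total (Brand X) = 34; column total (Middle) = 43; grand total N = 122.
Expected count = (row total × column total) / N = 34 × 43 / 122 = 11.984.

11.984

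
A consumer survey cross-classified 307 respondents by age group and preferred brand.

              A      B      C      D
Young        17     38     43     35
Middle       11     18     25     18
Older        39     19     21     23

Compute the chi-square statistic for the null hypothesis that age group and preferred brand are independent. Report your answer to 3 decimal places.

Row totals: 133, 72, 102. Column totals: 67, 75, 89, 76. Grand total N = 307.
Expected counts (row total × column total / N):
  Young, A: 133×67/307 = 29.0261
  Young, B: 133×75/307 = 32.4919
  Young, C: 133×89/307 = 38.5570
  Young, D: 133×76/307 = 32.9251
  Middle, A: 72×67/307 = 15.7134
  Middle, B: 72×75/307 = 17.5896
  Middle, C: 72×89/307 = 20.8730
  Middle, D: 72×76/307 = 17.8241
  Older, A: 102×67/307 = 22.2606
  Older, B: 102×75/307 = 24.9186
  Older, C: 102×89/307 = 29.5700
  Older, D: 102×76/307 = 25.2508
Contributions (O − E)²/E:
  (17 − 29.0261)²/29.0261 = 4.9827
  (38 − 32.4919)²/32.4919 = 0.9337
  (43 − 38.5570)²/38.5570 = 0.5120
  (35 − 32.9251)²/32.9251 = 0.1308
  (11 − 15.7134)²/15.7134 = 1.4138
  (18 − 17.5896)²/17.5896 = 0.0096
  (25 − 20.8730)²/20.8730 = 0.8160
  (18 − 17.8241)²/17.8241 = 0.0017
  (39 − 22.2606)²/22.2606 = 12.5876
  (19 − 24.9186)²/24.9186 = 1.4058
  (21 − 29.5700)²/29.5700 = 2.4838
  (23 − 25.2508)²/25.2508 = 0.2006
χ² = 4.9827 + 0.9337 + 0.5120 + 0.1308 + 1.4138 + 0.0096 + 0.8160 + 0.0017 + 12.5876 + 1.4058 + 2.4838 + 0.2006 = 25.478

25.478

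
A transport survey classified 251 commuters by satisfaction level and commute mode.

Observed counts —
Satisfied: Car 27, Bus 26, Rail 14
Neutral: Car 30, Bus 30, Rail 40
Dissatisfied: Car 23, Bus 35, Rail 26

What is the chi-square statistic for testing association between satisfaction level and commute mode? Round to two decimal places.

8.64

Row totals: 67, 100, 84. Column totals: 80, 91, 80. Grand total N = 251.
Expected counts (row total × column total / N):
  Satisfied, Car: 67×80/251 = 21.355
  Satisfied, Bus: 67×91/251 = 24.291
  Satisfied, Rail: 67×80/251 = 21.355
  Neutral, Car: 100×80/251 = 31.873
  Neutral, Bus: 100×91/251 = 36.255
  Neutral, Rail: 100×80/251 = 31.873
  Dissatisfied, Car: 84×80/251 = 26.773
  Dissatisfied, Bus: 84×91/251 = 30.454
  Dissatisfied, Rail: 84×80/251 = 26.773
Contributions (O − E)²/E:
  (27 − 21.355)²/21.355 = 1.4922
  (26 − 24.291)²/24.291 = 0.1202
  (14 − 21.355)²/21.355 = 2.5332
  (30 − 31.873)²/31.873 = 0.1101
  (30 − 36.255)²/36.255 = 1.0792
  (40 − 31.873)²/31.873 = 2.0722
  (23 − 26.773)²/26.773 = 0.5317
  (35 − 30.454)²/30.454 = 0.6786
  (26 − 26.773)²/26.773 = 0.0223
χ² = 1.4922 + 0.1202 + 2.5332 + 0.1101 + 1.0792 + 2.0722 + 0.5317 + 0.6786 + 0.0223 = 8.64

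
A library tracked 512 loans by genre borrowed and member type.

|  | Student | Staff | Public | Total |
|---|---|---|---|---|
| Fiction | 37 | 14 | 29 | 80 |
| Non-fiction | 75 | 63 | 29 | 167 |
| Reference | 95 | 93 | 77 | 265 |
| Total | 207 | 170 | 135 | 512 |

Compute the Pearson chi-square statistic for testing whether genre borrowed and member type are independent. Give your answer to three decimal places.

Grand total N = 512.
Expected counts (row total × column total / N):
  Fiction, Student: 80×207/512 = 32.34375
  Fiction, Staff: 80×170/512 = 26.56250
  Fiction, Public: 80×135/512 = 21.09375
  Non-fiction, Student: 167×207/512 = 67.51758
  Non-fiction, Staff: 167×170/512 = 55.44922
  Non-fiction, Public: 167×135/512 = 44.03320
  Reference, Student: 265×207/512 = 107.13867
  Reference, Staff: 265×170/512 = 87.98828
  Reference, Public: 265×135/512 = 69.87305
Contributions (O − E)²/E:
  (37 − 32.34375)²/32.34375 = 0.6703
  (14 − 26.56250)²/26.56250 = 5.9413
  (29 − 21.09375)²/21.09375 = 2.9634
  (75 − 67.51758)²/67.51758 = 0.8292
  (63 − 55.44922)²/55.44922 = 1.0282
  (29 − 44.03320)²/44.03320 = 5.1324
  (95 − 107.13867)²/107.13867 = 1.3753
  (93 − 87.98828)²/87.98828 = 0.2855
  (77 − 69.87305)²/69.87305 = 0.7269
χ² = 0.6703 + 5.9413 + 2.9634 + 0.8292 + 1.0282 + 5.1324 + 1.3753 + 0.2855 + 0.7269 = 18.953

18.953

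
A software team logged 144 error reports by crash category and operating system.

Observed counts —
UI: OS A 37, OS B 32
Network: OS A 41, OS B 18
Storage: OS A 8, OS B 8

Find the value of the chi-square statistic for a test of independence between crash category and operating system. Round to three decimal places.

Row totals: 69, 59, 16. Column totals: 86, 58. Grand total N = 144.
Expected counts (row total × column total / N):
  UI, OS A: 69×86/144 = 41.20833
  UI, OS B: 69×58/144 = 27.79167
  Network, OS A: 59×86/144 = 35.23611
  Network, OS B: 59×58/144 = 23.76389
  Storage, OS A: 16×86/144 = 9.55556
  Storage, OS B: 16×58/144 = 6.44444
Contributions (O − E)²/E:
  (37 − 41.20833)²/41.20833 = 0.4298
  (32 − 27.79167)²/27.79167 = 0.6372
  (41 − 35.23611)²/35.23611 = 0.9429
  (18 − 23.76389)²/23.76389 = 1.3980
  (8 − 9.55556)²/9.55556 = 0.2532
  (8 − 6.44444)²/6.44444 = 0.3755
χ² = 0.4298 + 0.6372 + 0.9429 + 1.3980 + 0.2532 + 0.3755 = 4.037

4.037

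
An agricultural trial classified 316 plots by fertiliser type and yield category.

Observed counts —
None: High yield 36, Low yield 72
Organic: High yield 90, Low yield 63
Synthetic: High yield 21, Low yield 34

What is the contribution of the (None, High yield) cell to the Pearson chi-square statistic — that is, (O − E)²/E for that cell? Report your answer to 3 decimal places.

4.036

Row total (None) = 108; column total (High yield) = 147; N = 316.
Expected count E = 108 × 147 / 316 = 50.2405.
Contribution = (O − E)²/E = (36 − 50.2405)² / 50.2405 = 4.036.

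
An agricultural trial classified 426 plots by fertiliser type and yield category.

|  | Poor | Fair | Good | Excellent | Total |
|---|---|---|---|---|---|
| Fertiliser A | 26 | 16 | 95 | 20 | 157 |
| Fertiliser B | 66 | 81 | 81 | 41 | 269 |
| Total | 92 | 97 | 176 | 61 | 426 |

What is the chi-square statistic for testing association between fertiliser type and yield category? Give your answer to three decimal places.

Grand total N = 426.
Expected counts (row total × column total / N):
  Fertiliser A, Poor: 157×92/426 = 33.90610
  Fertiliser A, Fair: 157×97/426 = 35.74883
  Fertiliser A, Good: 157×176/426 = 64.86385
  Fertiliser A, Excellent: 157×61/426 = 22.48122
  Fertiliser B, Poor: 269×92/426 = 58.09390
  Fertiliser B, Fair: 269×97/426 = 61.25117
  Fertiliser B, Good: 269×176/426 = 111.13615
  Fertiliser B, Excellent: 269×61/426 = 38.51878
Contributions (O − E)²/E:
  (26 − 33.90610)²/33.90610 = 1.8435
  (16 − 35.74883)²/35.74883 = 10.9099
  (95 − 64.86385)²/64.86385 = 14.0014
  (20 − 22.48122)²/22.48122 = 0.2738
  (66 − 58.09390)²/58.09390 = 1.0760
  (81 − 61.25117)²/61.25117 = 6.3675
  (81 − 111.13615)²/111.13615 = 8.1718
  (41 − 38.51878)²/38.51878 = 0.1598
χ² = 1.8435 + 10.9099 + 14.0014 + 0.2738 + 1.0760 + 6.3675 + 8.1718 + 0.1598 = 42.804

42.804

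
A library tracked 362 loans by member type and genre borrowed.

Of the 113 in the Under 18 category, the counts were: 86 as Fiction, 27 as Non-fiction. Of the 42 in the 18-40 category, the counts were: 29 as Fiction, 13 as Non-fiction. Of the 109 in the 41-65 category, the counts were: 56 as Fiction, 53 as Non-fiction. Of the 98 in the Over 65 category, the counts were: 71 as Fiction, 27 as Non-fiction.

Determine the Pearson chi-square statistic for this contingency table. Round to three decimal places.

Row totals: 113, 42, 109, 98. Column totals: 242, 120. Grand total N = 362.
Expected counts (row total × column total / N):
  Under 18, Fiction: 113×242/362 = 75.5414
  Under 18, Non-fiction: 113×120/362 = 37.4586
  18-40, Fiction: 42×242/362 = 28.0773
  18-40, Non-fiction: 42×120/362 = 13.9227
  41-65, Fiction: 109×242/362 = 72.8674
  41-65, Non-fiction: 109×120/362 = 36.1326
  Over 65, Fiction: 98×242/362 = 65.5138
  Over 65, Non-fiction: 98×120/362 = 32.4862
Contributions (O − E)²/E:
  (86 − 75.5414)²/75.5414 = 1.4480
  (27 − 37.4586)²/37.4586 = 2.9201
  (29 − 28.0773)²/28.0773 = 0.0303
  (13 − 13.9227)²/13.9227 = 0.0612
  (56 − 72.8674)²/72.8674 = 3.9045
  (53 − 36.1326)²/36.1326 = 7.8740
  (71 − 65.5138)²/65.5138 = 0.4594
  (27 − 32.4862)²/32.4862 = 0.9265
χ² = 1.4480 + 2.9201 + 0.0303 + 0.0612 + 3.9045 + 7.8740 + 0.4594 + 0.9265 = 17.624

17.624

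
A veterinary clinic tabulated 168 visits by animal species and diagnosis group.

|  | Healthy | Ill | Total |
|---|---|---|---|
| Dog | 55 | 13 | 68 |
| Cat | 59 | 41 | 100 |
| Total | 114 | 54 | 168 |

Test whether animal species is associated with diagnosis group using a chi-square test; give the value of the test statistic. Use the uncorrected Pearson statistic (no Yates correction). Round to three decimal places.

8.886

Grand total N = 168.
Expected counts (row total × column total / N):
  Dog, Healthy: 68×114/168 = 46.1429
  Dog, Ill: 68×54/168 = 21.8571
  Cat, Healthy: 100×114/168 = 67.8571
  Cat, Ill: 100×54/168 = 32.1429
Contributions (O − E)²/E:
  (55 − 46.1429)²/46.1429 = 1.7001
  (13 − 21.8571)²/21.8571 = 3.5891
  (59 − 67.8571)²/67.8571 = 1.1561
  (41 − 32.1429)²/32.1429 = 2.4406
χ² = 1.7001 + 3.5891 + 1.1561 + 2.4406 = 8.886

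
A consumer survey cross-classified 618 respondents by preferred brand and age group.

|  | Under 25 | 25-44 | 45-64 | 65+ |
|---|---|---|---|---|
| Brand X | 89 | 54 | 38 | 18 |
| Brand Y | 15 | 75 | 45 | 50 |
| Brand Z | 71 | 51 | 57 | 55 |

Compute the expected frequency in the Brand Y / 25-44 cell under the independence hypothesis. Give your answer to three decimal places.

53.883

Row total (Brand Y) = 185; column total (25-44) = 180; grand total N = 618.
Expected count = (row total × column total) / N = 185 × 180 / 618 = 53.883.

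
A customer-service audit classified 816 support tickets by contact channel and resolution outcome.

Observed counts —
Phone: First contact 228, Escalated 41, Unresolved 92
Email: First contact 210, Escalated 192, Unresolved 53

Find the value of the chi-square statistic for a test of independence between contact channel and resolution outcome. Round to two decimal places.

Row totals: 361, 455. Column totals: 438, 233, 145. Grand total N = 816.
Expected counts (row total × column total / N):
  Phone, First contact: 361×438/816 = 193.772
  Phone, Escalated: 361×233/816 = 103.080
  Phone, Unresolved: 361×145/816 = 64.148
  Email, First contact: 455×438/816 = 244.228
  Email, Escalated: 455×233/816 = 129.920
  Email, Unresolved: 455×145/816 = 80.852
Contributions (O − E)²/E:
  (228 − 193.772)²/193.772 = 6.0461
  (41 − 103.080)²/103.080 = 37.3877
  (92 − 64.148)²/64.148 = 12.0929
  (210 − 244.228)²/244.228 = 4.7970
  (192 − 129.920)²/129.920 = 29.6638
  (53 − 80.852)²/80.852 = 9.5945
χ² = 6.0461 + 37.3877 + 12.0929 + 4.7970 + 29.6638 + 9.5945 = 99.58

99.58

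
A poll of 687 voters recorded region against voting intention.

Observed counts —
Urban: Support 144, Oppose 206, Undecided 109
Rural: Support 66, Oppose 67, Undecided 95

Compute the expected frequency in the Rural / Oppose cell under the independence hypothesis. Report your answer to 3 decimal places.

Row total (Rural) = 228; column total (Oppose) = 273; grand total N = 687.
Expected count = (row total × column total) / N = 228 × 273 / 687 = 90.603.

90.603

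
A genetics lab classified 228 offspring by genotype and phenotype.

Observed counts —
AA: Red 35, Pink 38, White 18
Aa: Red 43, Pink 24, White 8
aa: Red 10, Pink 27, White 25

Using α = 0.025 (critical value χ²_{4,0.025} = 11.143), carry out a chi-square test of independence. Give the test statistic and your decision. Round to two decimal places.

Row totals: 91, 75, 62. Column totals: 88, 89, 51. Grand total N = 228.
Expected counts (row total × column total / N):
  AA, Red: 91×88/228 = 35.1228
  AA, Pink: 91×89/228 = 35.5219
  AA, White: 91×51/228 = 20.3553
  Aa, Red: 75×88/228 = 28.9474
  Aa, Pink: 75×89/228 = 29.2763
  Aa, White: 75×51/228 = 16.7763
  aa, Red: 62×88/228 = 23.9298
  aa, Pink: 62×89/228 = 24.2018
  aa, White: 62×51/228 = 13.8684
Contributions (O − E)²/E:
  (35 − 35.1228)²/35.1228 = 0.0004
  (38 − 35.5219)²/35.5219 = 0.1729
  (18 − 20.3553)²/20.3553 = 0.2725
  (43 − 28.9474)²/28.9474 = 6.8219
  (24 − 29.2763)²/29.2763 = 0.9509
  (8 − 16.7763)²/16.7763 = 4.5912
  (10 − 23.9298)²/23.9298 = 8.1087
  (27 − 24.2018)²/24.2018 = 0.3235
  (25 − 13.8684)²/13.8684 = 8.9349
χ² = 0.0004 + 0.1729 + 0.2725 + 6.8219 + 0.9509 + 4.5912 + 8.1087 + 0.3235 + 8.9349 = 30.18
df = (3−1)(3−1) = 4. Since 30.18 > 11.143, reject the null hypothesis of independence at α = 0.025.

30.18; reject H₀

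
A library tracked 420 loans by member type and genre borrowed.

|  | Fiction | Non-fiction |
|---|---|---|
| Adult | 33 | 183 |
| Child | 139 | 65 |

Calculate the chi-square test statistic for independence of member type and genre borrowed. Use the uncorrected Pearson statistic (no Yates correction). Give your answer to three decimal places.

121.227

Row totals: 216, 204. Column totals: 172, 248. Grand total N = 420.
Expected counts (row total × column total / N):
  Adult, Fiction: 216×172/420 = 88.4571
  Adult, Non-fiction: 216×248/420 = 127.5429
  Child, Fiction: 204×172/420 = 83.5429
  Child, Non-fiction: 204×248/420 = 120.4571
Contributions (O − E)²/E:
  (33 − 88.4571)²/88.4571 = 34.7682
  (183 − 127.5429)²/127.5429 = 24.1134
  (139 − 83.5429)²/83.5429 = 36.8133
  (65 − 120.4571)²/120.4571 = 25.5318
χ² = 34.7682 + 24.1134 + 36.8133 + 25.5318 = 121.227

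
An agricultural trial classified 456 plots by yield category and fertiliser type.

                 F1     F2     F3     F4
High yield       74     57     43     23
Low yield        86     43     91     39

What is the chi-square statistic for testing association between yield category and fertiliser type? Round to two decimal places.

16.05

Row totals: 197, 259. Column totals: 160, 100, 134, 62. Grand total N = 456.
Expected counts (row total × column total / N):
  High yield, F1: 197×160/456 = 69.123
  High yield, F2: 197×100/456 = 43.202
  High yield, F3: 197×134/456 = 57.890
  High yield, F4: 197×62/456 = 26.785
  Low yield, F1: 259×160/456 = 90.877
  Low yield, F2: 259×100/456 = 56.798
  Low yield, F3: 259×134/456 = 76.110
  Low yield, F4: 259×62/456 = 35.215
Contributions (O − E)²/E:
  (74 − 69.123)²/69.123 = 0.3441
  (57 − 43.202)²/43.202 = 4.4069
  (43 − 57.890)²/57.890 = 3.8299
  (23 − 26.785)²/26.785 = 0.5349
  (86 − 90.877)²/90.877 = 0.2617
  (43 − 56.798)²/56.798 = 3.3520
  (91 − 76.110)²/76.110 = 2.9130
  (39 − 35.215)²/35.215 = 0.4068
χ² = 0.3441 + 4.4069 + 3.8299 + 0.5349 + 0.2617 + 3.3520 + 2.9130 + 0.4068 = 16.05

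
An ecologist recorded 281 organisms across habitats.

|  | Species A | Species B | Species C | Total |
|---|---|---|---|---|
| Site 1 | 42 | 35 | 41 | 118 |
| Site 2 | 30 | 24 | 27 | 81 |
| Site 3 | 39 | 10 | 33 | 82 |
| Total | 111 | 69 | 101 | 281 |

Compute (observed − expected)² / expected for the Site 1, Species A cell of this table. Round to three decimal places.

Row total (Site 1) = 118; column total (Species A) = 111; N = 281.
Expected count E = 118 × 111 / 281 = 46.6121.
Contribution = (O − E)²/E = (42 − 46.6121)² / 46.6121 = 0.456.

0.456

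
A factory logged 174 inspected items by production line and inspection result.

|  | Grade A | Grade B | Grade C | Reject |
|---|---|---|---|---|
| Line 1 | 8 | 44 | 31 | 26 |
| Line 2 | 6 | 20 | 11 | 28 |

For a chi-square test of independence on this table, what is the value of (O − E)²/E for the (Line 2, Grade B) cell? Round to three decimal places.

0.639

Row total (Line 2) = 65; column total (Grade B) = 64; N = 174.
Expected count E = 65 × 64 / 174 = 23.9080.
Contribution = (O − E)²/E = (20 − 23.9080)² / 23.9080 = 0.639.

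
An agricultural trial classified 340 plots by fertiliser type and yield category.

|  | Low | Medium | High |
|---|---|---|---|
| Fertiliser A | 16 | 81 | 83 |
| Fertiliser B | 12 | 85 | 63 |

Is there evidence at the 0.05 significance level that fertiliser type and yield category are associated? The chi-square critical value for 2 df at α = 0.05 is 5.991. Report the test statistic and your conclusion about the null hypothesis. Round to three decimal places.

2.239; fail to reject H₀

Row totals: 180, 160. Column totals: 28, 166, 146. Grand total N = 340.
Expected counts (row total × column total / N):
  Fertiliser A, Low: 180×28/340 = 14.8235
  Fertiliser A, Medium: 180×166/340 = 87.8824
  Fertiliser A, High: 180×146/340 = 77.2941
  Fertiliser B, Low: 160×28/340 = 13.1765
  Fertiliser B, Medium: 160×166/340 = 78.1176
  Fertiliser B, High: 160×146/340 = 68.7059
Contributions (O − E)²/E:
  (16 − 14.8235)²/14.8235 = 0.0934
  (81 − 87.8824)²/87.8824 = 0.5390
  (83 − 77.2941)²/77.2941 = 0.4212
  (12 − 13.1765)²/13.1765 = 0.1050
  (85 − 78.1176)²/78.1176 = 0.6064
  (63 − 68.7059)²/68.7059 = 0.4739
χ² = 0.0934 + 0.5390 + 0.4212 + 0.1050 + 0.6064 + 0.4739 = 2.239
df = (2−1)(3−1) = 2. Since 2.239 < 5.991, fail to reject the null hypothesis of independence at α = 0.05.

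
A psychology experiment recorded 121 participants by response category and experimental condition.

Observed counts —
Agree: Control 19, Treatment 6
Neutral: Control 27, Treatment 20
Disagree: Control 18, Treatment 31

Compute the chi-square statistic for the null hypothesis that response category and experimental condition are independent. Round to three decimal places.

Row totals: 25, 47, 49. Column totals: 64, 57. Grand total N = 121.
Expected counts (row total × column total / N):
  Agree, Control: 25×64/121 = 13.2231
  Agree, Treatment: 25×57/121 = 11.7769
  Neutral, Control: 47×64/121 = 24.8595
  Neutral, Treatment: 47×57/121 = 22.1405
  Disagree, Control: 49×64/121 = 25.9174
  Disagree, Treatment: 49×57/121 = 23.0826
Contributions (O − E)²/E:
  (19 − 13.2231)²/13.2231 = 2.5238
  (6 − 11.7769)²/11.7769 = 2.8337
  (27 − 24.8595)²/24.8595 = 0.1843
  (20 − 22.1405)²/22.1405 = 0.2069
  (18 − 25.9174)²/25.9174 = 2.4187
  (31 − 23.0826)²/23.0826 = 2.7157
χ² = 2.5238 + 2.8337 + 0.1843 + 0.2069 + 2.4187 + 2.7157 = 10.883

10.883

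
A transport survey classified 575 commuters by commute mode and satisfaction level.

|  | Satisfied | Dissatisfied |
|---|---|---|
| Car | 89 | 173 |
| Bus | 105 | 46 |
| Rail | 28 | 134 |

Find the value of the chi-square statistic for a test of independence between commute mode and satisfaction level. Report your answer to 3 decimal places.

Row totals: 262, 151, 162. Column totals: 222, 353. Grand total N = 575.
Expected counts (row total × column total / N):
  Car, Satisfied: 262×222/575 = 101.1548
  Car, Dissatisfied: 262×353/575 = 160.8452
  Bus, Satisfied: 151×222/575 = 58.2991
  Bus, Dissatisfied: 151×353/575 = 92.7009
  Rail, Satisfied: 162×222/575 = 62.5461
  Rail, Dissatisfied: 162×353/575 = 99.4539
Contributions (O − E)²/E:
  (89 − 101.1548)²/101.1548 = 1.4605
  (173 − 160.8452)²/160.8452 = 0.9185
  (105 − 58.2991)²/58.2991 = 37.4101
  (46 − 92.7009)²/92.7009 = 23.5270
  (28 − 62.5461)²/62.5461 = 19.0809
  (134 − 99.4539)²/99.4539 = 11.9999
χ² = 1.4605 + 0.9185 + 37.4101 + 23.5270 + 19.0809 + 11.9999 = 94.397

94.397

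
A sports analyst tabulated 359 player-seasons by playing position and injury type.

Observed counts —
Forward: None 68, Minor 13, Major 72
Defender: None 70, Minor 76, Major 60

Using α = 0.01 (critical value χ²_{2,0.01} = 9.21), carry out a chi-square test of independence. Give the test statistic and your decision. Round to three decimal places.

Row totals: 153, 206. Column totals: 138, 89, 132. Grand total N = 359.
Expected counts (row total × column total / N):
  Forward, None: 153×138/359 = 58.8134
  Forward, Minor: 153×89/359 = 37.9304
  Forward, Major: 153×132/359 = 56.2563
  Defender, None: 206×138/359 = 79.1866
  Defender, Minor: 206×89/359 = 51.0696
  Defender, Major: 206×132/359 = 75.7437
Contributions (O − E)²/E:
  (68 − 58.8134)²/58.8134 = 1.4349
  (13 − 37.9304)²/37.9304 = 16.3859
  (72 − 56.2563)²/56.2563 = 4.4060
  (70 − 79.1866)²/79.1866 = 1.0658
  (76 − 51.0696)²/51.0696 = 12.1702
  (60 − 75.7437)²/75.7437 = 3.2724
χ² = 1.4349 + 16.3859 + 4.4060 + 1.0658 + 12.1702 + 3.2724 = 38.735
df = (2−1)(3−1) = 2. Since 38.735 > 9.21, reject the null hypothesis of independence at α = 0.01.

38.735; reject H₀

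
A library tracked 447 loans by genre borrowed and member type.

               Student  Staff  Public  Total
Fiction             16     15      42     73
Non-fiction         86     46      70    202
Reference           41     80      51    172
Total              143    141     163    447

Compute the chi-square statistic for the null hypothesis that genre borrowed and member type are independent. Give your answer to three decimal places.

44.162

Grand total N = 447.
Expected counts (row total × column total / N):
  Fiction, Student: 73×143/447 = 23.3535
  Fiction, Staff: 73×141/447 = 23.0268
  Fiction, Public: 73×163/447 = 26.6197
  Non-fiction, Student: 202×143/447 = 64.6219
  Non-fiction, Staff: 202×141/447 = 63.7181
  Non-fiction, Public: 202×163/447 = 73.6600
  Reference, Student: 172×143/447 = 55.0246
  Reference, Staff: 172×141/447 = 54.2550
  Reference, Public: 172×163/447 = 62.7204
Contributions (O − E)²/E:
  (16 − 23.3535)²/23.3535 = 2.3155
  (15 − 23.0268)²/23.0268 = 2.7980
  (42 − 26.6197)²/26.6197 = 8.8864
  (86 − 64.6219)²/64.6219 = 7.0723
  (46 − 63.7181)²/63.7181 = 4.9269
  (70 − 73.6600)²/73.6600 = 0.1819
  (41 − 55.0246)²/55.0246 = 3.5746
  (80 − 54.2550)²/54.2550 = 12.2165
  (51 − 62.7204)²/62.7204 = 2.1902
χ² = 2.3155 + 2.7980 + 8.8864 + 7.0723 + 4.9269 + 0.1819 + 3.5746 + 12.2165 + 2.1902 = 44.162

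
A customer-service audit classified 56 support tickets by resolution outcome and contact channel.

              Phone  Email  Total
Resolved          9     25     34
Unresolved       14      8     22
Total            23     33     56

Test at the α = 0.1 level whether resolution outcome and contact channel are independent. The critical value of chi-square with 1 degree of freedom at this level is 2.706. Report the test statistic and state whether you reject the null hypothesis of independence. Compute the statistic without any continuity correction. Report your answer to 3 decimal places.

Grand total N = 56.
Expected counts (row total × column total / N):
  Resolved, Phone: 34×23/56 = 13.9643
  Resolved, Email: 34×33/56 = 20.0357
  Unresolved, Phone: 22×23/56 = 9.0357
  Unresolved, Email: 22×33/56 = 12.9643
Contributions (O − E)²/E:
  (9 − 13.9643)²/13.9643 = 1.7648
  (25 − 20.0357)²/20.0357 = 1.2300
  (14 − 9.0357)²/9.0357 = 2.7274
  (8 − 12.9643)²/12.9643 = 1.9009
χ² = 1.7648 + 1.2300 + 2.7274 + 1.9009 = 7.623
df = (2−1)(2−1) = 1. Since 7.623 > 2.706, reject the null hypothesis of independence at α = 0.1.

7.623; reject H₀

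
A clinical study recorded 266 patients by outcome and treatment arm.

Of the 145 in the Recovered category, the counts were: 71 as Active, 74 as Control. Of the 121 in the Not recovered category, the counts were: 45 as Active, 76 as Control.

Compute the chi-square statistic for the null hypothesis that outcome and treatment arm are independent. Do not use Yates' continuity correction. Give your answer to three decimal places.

3.719

Row totals: 145, 121. Column totals: 116, 150. Grand total N = 266.
Expected counts (row total × column total / N):
  Recovered, Active: 145×116/266 = 63.2331
  Recovered, Control: 145×150/266 = 81.7669
  Not recovered, Active: 121×116/266 = 52.7669
  Not recovered, Control: 121×150/266 = 68.2331
Contributions (O − E)²/E:
  (71 − 63.2331)²/63.2331 = 0.9540
  (74 − 81.7669)²/81.7669 = 0.7378
  (45 − 52.7669)²/52.7669 = 1.1432
  (76 − 68.2331)²/68.2331 = 0.8841
χ² = 0.9540 + 0.7378 + 1.1432 + 0.8841 = 3.719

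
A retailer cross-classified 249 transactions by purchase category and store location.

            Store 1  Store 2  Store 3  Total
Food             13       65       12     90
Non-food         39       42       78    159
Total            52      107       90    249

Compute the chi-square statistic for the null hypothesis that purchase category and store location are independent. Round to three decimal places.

Grand total N = 249.
Expected counts (row total × column total / N):
  Food, Store 1: 90×52/249 = 18.7952
  Food, Store 2: 90×107/249 = 38.6747
  Food, Store 3: 90×90/249 = 32.5301
  Non-food, Store 1: 159×52/249 = 33.2048
  Non-food, Store 2: 159×107/249 = 68.3253
  Non-food, Store 3: 159×90/249 = 57.4699
Contributions (O − E)²/E:
  (13 − 18.7952)²/18.7952 = 1.7869
  (65 − 38.6747)²/38.6747 = 17.9192
  (12 − 32.5301)²/32.5301 = 12.9568
  (39 − 33.2048)²/33.2048 = 1.0114
  (42 − 68.3253)²/68.3253 = 10.1430
  (78 − 57.4699)²/57.4699 = 7.3340
χ² = 1.7869 + 17.9192 + 12.9568 + 1.0114 + 10.1430 + 7.3340 = 51.151

51.151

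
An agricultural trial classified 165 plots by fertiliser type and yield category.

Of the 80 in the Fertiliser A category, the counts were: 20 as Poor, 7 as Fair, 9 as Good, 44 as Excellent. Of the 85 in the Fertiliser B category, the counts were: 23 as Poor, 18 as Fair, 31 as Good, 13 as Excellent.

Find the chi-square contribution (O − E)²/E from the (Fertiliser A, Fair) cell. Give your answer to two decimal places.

Row total (Fertiliser A) = 80; column total (Fair) = 25; N = 165.
Expected count E = 80 × 25 / 165 = 12.121.
Contribution = (O − E)²/E = (7 − 12.121)² / 12.121 = 2.16.

2.16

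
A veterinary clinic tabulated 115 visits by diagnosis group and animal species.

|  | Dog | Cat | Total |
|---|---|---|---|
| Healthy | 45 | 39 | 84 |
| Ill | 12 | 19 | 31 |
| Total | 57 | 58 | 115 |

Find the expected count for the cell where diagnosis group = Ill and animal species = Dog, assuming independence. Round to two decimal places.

Row total (Ill) = 31; column total (Dog) = 57; grand total N = 115.
Expected count = (row total × column total) / N = 31 × 57 / 115 = 15.37.

15.37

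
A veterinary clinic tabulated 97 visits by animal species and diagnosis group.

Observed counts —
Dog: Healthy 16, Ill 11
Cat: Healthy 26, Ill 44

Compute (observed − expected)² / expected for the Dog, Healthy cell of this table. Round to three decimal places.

Row total (Dog) = 27; column total (Healthy) = 42; N = 97.
Expected count E = 27 × 42 / 97 = 11.6907.
Contribution = (O − E)²/E = (16 − 11.6907)² / 11.6907 = 1.588.

1.588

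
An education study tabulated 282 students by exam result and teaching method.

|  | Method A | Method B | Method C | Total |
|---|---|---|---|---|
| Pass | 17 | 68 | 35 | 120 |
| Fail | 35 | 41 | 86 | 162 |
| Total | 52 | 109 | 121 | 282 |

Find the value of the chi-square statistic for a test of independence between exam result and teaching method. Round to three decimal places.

28.798

Grand total N = 282.
Expected counts (row total × column total / N):
  Pass, Method A: 120×52/282 = 22.1277
  Pass, Method B: 120×109/282 = 46.3830
  Pass, Method C: 120×121/282 = 51.4894
  Fail, Method A: 162×52/282 = 29.8723
  Fail, Method B: 162×109/282 = 62.6170
  Fail, Method C: 162×121/282 = 69.5106
Contributions (O − E)²/E:
  (17 − 22.1277)²/22.1277 = 1.1883
  (68 − 46.3830)²/46.3830 = 10.0747
  (35 − 51.4894)²/51.4894 = 5.2807
  (35 − 29.8723)²/29.8723 = 0.8802
  (41 − 62.6170)²/62.6170 = 7.4627
  (86 − 69.5106)²/69.5106 = 3.9116
χ² = 1.1883 + 10.0747 + 5.2807 + 0.8802 + 7.4627 + 3.9116 = 28.798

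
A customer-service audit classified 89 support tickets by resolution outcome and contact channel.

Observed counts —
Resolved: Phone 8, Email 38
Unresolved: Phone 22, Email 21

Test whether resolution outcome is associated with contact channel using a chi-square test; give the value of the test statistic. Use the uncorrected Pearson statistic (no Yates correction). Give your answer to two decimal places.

Row totals: 46, 43. Column totals: 30, 59. Grand total N = 89.
Expected counts (row total × column total / N):
  Resolved, Phone: 46×30/89 = 15.506
  Resolved, Email: 46×59/89 = 30.494
  Unresolved, Phone: 43×30/89 = 14.494
  Unresolved, Email: 43×59/89 = 28.506
Contributions (O − E)²/E:
  (8 − 15.506)²/15.506 = 3.6334
  (38 − 30.494)²/30.494 = 1.8476
  (22 − 14.494)²/14.494 = 3.8871
  (21 − 28.506)²/28.506 = 1.9764
χ² = 3.6334 + 1.8476 + 3.8871 + 1.9764 = 11.34

11.34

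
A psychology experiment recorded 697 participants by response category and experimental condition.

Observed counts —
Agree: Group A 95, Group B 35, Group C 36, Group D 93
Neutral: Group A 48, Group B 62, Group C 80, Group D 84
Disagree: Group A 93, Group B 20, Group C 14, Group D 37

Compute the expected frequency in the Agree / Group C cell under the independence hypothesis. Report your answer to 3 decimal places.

Row total (Agree) = 259; column total (Group C) = 130; grand total N = 697.
Expected count = (row total × column total) / N = 259 × 130 / 697 = 48.307.

48.307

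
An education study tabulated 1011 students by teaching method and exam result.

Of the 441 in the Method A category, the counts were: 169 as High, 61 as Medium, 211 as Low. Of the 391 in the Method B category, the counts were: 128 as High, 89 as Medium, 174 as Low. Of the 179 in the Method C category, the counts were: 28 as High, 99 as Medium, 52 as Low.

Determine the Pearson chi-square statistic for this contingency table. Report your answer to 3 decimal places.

Row totals: 441, 391, 179. Column totals: 325, 249, 437. Grand total N = 1011.
Expected counts (row total × column total / N):
  Method A, High: 441×325/1011 = 141.7656
  Method A, Medium: 441×249/1011 = 108.6142
  Method A, Low: 441×437/1011 = 190.6202
  Method B, High: 391×325/1011 = 125.6924
  Method B, Medium: 391×249/1011 = 96.2997
  Method B, Low: 391×437/1011 = 169.0079
  Method C, High: 179×325/1011 = 57.5420
  Method C, Medium: 179×249/1011 = 44.0861
  Method C, Low: 179×437/1011 = 77.3719
Contributions (O − E)²/E:
  (169 − 141.7656)²/141.7656 = 5.2320
  (61 − 108.6142)²/108.6142 = 20.8731
  (211 − 190.6202)²/190.6202 = 2.1789
  (128 − 125.6924)²/125.6924 = 0.0424
  (89 − 96.2997)²/96.2997 = 0.5533
  (174 − 169.0079)²/169.0079 = 0.1475
  (28 − 57.5420)²/57.5420 = 15.1668
  (99 − 44.0861)²/44.0861 = 68.4011
  (52 − 77.3719)²/77.3719 = 8.3200
χ² = 5.2320 + 20.8731 + 2.1789 + 0.0424 + 0.5533 + 0.1475 + 15.1668 + 68.4011 + 8.3200 = 120.915

120.915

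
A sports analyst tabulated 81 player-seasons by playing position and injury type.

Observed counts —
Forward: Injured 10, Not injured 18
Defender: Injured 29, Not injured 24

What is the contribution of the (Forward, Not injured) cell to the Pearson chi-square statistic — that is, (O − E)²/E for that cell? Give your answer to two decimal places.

0.83

Row total (Forward) = 28; column total (Not injured) = 42; N = 81.
Expected count E = 28 × 42 / 81 = 14.519.
Contribution = (O − E)²/E = (18 − 14.519)² / 14.519 = 0.83.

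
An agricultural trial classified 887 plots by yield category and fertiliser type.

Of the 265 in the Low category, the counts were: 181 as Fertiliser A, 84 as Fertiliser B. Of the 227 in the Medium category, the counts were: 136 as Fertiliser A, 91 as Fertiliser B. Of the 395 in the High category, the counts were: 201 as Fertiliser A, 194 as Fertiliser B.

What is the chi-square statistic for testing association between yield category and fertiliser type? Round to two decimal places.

20.09

Row totals: 265, 227, 395. Column totals: 518, 369. Grand total N = 887.
Expected counts (row total × column total / N):
  Low, Fertiliser A: 265×518/887 = 154.758
  Low, Fertiliser B: 265×369/887 = 110.242
  Medium, Fertiliser A: 227×518/887 = 132.566
  Medium, Fertiliser B: 227×369/887 = 94.434
  High, Fertiliser A: 395×518/887 = 230.676
  High, Fertiliser B: 395×369/887 = 164.324
Contributions (O − E)²/E:
  (181 − 154.758)²/154.758 = 4.4498
  (84 − 110.242)²/110.242 = 6.2466
  (136 − 132.566)²/132.566 = 0.0890
  (91 − 94.434)²/94.434 = 0.1249
  (201 − 230.676)²/230.676 = 3.8178
  (194 − 164.324)²/164.324 = 5.3593
χ² = 4.4498 + 6.2466 + 0.0890 + 0.1249 + 3.8178 + 5.3593 = 20.09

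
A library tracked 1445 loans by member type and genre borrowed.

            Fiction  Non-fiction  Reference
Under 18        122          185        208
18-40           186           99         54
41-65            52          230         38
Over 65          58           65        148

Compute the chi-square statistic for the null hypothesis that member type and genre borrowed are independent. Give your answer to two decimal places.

Row totals: 515, 339, 320, 271. Column totals: 418, 579, 448. Grand total N = 1445.
Expected counts (row total × column total / N):
  Under 18, Fiction: 515×418/1445 = 148.9758
  Under 18, Non-fiction: 515×579/1445 = 206.3564
  Under 18, Reference: 515×448/1445 = 159.6678
  18-40, Fiction: 339×418/1445 = 98.0637
  18-40, Non-fiction: 339×579/1445 = 135.8346
  18-40, Reference: 339×448/1445 = 105.1017
  41-65, Fiction: 320×418/1445 = 92.5675
  41-65, Non-fiction: 320×579/1445 = 128.2215
  41-65, Reference: 320×448/1445 = 99.2111
  Over 65, Fiction: 271×418/1445 = 78.3931
  Over 65, Non-fiction: 271×579/1445 = 108.5875
  Over 65, Reference: 271×448/1445 = 84.0194
Contributions (O − E)²/E:
  (122 − 148.9758)²/148.9758 = 4.8846
  (185 − 206.3564)²/206.3564 = 2.2102
  (208 − 159.6678)²/159.6678 = 14.6304
  (186 − 98.0637)²/98.0637 = 78.8548
  (99 − 135.8346)²/135.8346 = 9.9885
  (54 − 105.1017)²/105.1017 = 24.8463
  (52 − 92.5675)²/92.5675 = 17.7786
  (230 − 128.2215)²/128.2215 = 80.7888
  (38 − 99.2111)²/99.2111 = 37.7659
  (58 − 78.3931)²/78.3931 = 5.3050
  (65 − 108.5875)²/108.5875 = 17.4962
  (148 − 84.0194)²/84.0194 = 48.7211
χ² = 4.8846 + 2.2102 + 14.6304 + 78.8548 + 9.9885 + 24.8463 + 17.7786 + 80.7888 + 37.7659 + 5.3050 + 17.4962 + 48.7211 = 343.27

343.27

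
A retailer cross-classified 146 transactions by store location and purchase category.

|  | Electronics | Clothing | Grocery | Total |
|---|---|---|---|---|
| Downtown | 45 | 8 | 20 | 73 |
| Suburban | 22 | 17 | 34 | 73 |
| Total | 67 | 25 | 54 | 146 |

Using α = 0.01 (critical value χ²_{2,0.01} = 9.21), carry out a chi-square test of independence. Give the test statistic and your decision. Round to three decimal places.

14.765; reject H₀

Grand total N = 146.
Expected counts (row total × column total / N):
  Downtown, Electronics: 73×67/146 = 33.5000
  Downtown, Clothing: 73×25/146 = 12.5000
  Downtown, Grocery: 73×54/146 = 27.0000
  Suburban, Electronics: 73×67/146 = 33.5000
  Suburban, Clothing: 73×25/146 = 12.5000
  Suburban, Grocery: 73×54/146 = 27.0000
Contributions (O − E)²/E:
  (45 − 33.5000)²/33.5000 = 3.9478
  (8 − 12.5000)²/12.5000 = 1.6200
  (20 − 27.0000)²/27.0000 = 1.8148
  (22 − 33.5000)²/33.5000 = 3.9478
  (17 − 12.5000)²/12.5000 = 1.6200
  (34 − 27.0000)²/27.0000 = 1.8148
χ² = 3.9478 + 1.6200 + 1.8148 + 3.9478 + 1.6200 + 1.8148 = 14.765
df = (2−1)(3−1) = 2. Since 14.765 > 9.21, reject the null hypothesis of independence at α = 0.01.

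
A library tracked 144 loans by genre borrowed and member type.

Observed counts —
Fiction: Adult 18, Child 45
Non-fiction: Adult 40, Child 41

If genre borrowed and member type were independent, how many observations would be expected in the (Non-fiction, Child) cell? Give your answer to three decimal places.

48.375

Row total (Non-fiction) = 81; column total (Child) = 86; grand total N = 144.
Expected count = (row total × column total) / N = 81 × 86 / 144 = 48.375.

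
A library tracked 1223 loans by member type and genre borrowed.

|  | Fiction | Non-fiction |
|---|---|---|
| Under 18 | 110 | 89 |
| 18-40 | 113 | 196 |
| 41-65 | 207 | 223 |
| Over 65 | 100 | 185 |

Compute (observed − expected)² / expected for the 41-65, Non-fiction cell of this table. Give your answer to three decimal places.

Row total (41-65) = 430; column total (Non-fiction) = 693; N = 1223.
Expected count E = 430 × 693 / 1223 = 243.6549.
Contribution = (O − E)²/E = (223 − 243.6549)² / 243.6549 = 1.751.

1.751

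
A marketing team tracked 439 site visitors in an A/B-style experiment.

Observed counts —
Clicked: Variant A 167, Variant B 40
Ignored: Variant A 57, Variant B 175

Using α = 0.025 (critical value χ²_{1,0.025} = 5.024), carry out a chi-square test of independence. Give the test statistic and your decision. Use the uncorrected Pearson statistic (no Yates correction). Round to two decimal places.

Row totals: 207, 232. Column totals: 224, 215. Grand total N = 439.
Expected counts (row total × column total / N):
  Clicked, Variant A: 207×224/439 = 105.622
  Clicked, Variant B: 207×215/439 = 101.378
  Ignored, Variant A: 232×224/439 = 118.378
  Ignored, Variant B: 232×215/439 = 113.622
Contributions (O − E)²/E:
  (167 − 105.622)²/105.622 = 35.6674
  (40 − 101.378)²/101.378 = 37.1605
  (57 − 118.378)²/118.378 = 31.8240
  (175 − 113.622)²/113.622 = 33.1561
χ² = 35.6674 + 37.1605 + 31.8240 + 33.1561 = 137.81
df = (2−1)(2−1) = 1. Since 137.81 > 5.024, reject the null hypothesis of independence at α = 0.025.

137.81; reject H₀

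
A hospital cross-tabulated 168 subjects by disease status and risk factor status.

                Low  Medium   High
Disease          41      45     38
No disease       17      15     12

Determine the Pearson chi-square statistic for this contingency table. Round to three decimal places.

Row totals: 124, 44. Column totals: 58, 60, 50. Grand total N = 168.
Expected counts (row total × column total / N):
  Disease, Low: 124×58/168 = 42.8095
  Disease, Medium: 124×60/168 = 44.2857
  Disease, High: 124×50/168 = 36.9048
  No disease, Low: 44×58/168 = 15.1905
  No disease, Medium: 44×60/168 = 15.7143
  No disease, High: 44×50/168 = 13.0952
Contributions (O − E)²/E:
  (41 − 42.8095)²/42.8095 = 0.0765
  (45 − 44.2857)²/44.2857 = 0.0115
  (38 − 36.9048)²/36.9048 = 0.0325
  (17 − 15.1905)²/15.1905 = 0.2155
  (15 − 15.7143)²/15.7143 = 0.0325
  (12 − 13.0952)²/13.0952 = 0.0916
χ² = 0.0765 + 0.0115 + 0.0325 + 0.2155 + 0.0325 + 0.0916 = 0.460

0.460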